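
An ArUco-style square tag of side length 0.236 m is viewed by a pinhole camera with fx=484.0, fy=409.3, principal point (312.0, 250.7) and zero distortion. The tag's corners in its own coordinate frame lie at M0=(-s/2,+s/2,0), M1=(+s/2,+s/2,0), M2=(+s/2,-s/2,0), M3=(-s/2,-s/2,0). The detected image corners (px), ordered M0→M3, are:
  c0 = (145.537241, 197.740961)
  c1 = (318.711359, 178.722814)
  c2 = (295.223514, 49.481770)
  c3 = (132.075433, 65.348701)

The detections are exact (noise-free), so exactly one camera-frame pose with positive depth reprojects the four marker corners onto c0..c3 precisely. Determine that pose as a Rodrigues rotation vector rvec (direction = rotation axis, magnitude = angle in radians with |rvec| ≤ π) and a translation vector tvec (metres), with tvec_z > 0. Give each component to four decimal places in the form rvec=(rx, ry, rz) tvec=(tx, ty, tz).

Intrinsics K: fx=484.0, fy=409.3, cx=312.0, cy=250.7
Marker side s = 0.236 m; corners in marker frame (Z=0):
  M0 = (-0.1180, +0.1180, 0)
  M1 = (+0.1180, +0.1180, 0)
  M2 = (+0.1180, -0.1180, 0)
  M3 = (-0.1180, -0.1180, 0)
Detected image corners:
  c0 = (145.537241, 197.740961) px
  c1 = (318.711359, 178.722814) px
  c2 = (295.223514, 49.481770) px
  c3 = (132.075433, 65.348701) px
Planar DLT: solve 8×8 A·h = b for H (H[2,2]=1):
  H  [+726.91753 +20.49289 +223.27214]
  H  [-65.42605 +522.31588 +120.74717]
  H  [+0.06740 -0.26004 +1.00000]
B = K⁻¹H; ‖b₁‖=1.473794, ‖b₂‖=1.473794; λ = 2/(‖b₁‖+‖b₂‖) = 0.678521, sign → tz>0 ⇒ λ=+0.678521
r₁ = λ·B[:,0] = (+0.98959,-0.13647,+0.04573); r₂ = λ·B[:,1] = (+0.14247,+0.97395,-0.17644)
r₃ = r₁×r₂ = (-0.02046,+0.18112,+0.98325); SVD([r₁ r₂ r₃]) → R = UVᵀ:
  R  [+0.98959 +0.14247 -0.02046]
  R  [-0.13647 +0.97395 +0.18112]
  R  [+0.04573 -0.17644 +0.98325]
t = (-0.12439, -0.21543, +0.67852) m
tr R = 2.946782; θ = arccos((tr R − 1)/2) = 0.231204 rad = 13.247°
axis k = ((R−Rᵀ)₃₂, (R−Rᵀ)₁₃, (R−Rᵀ)₂₁) / (2 sinθ) = (-0.780191, -0.144430, -0.608640)
rvec = θ·k = (-0.180384, -0.033393, -0.140720)

rvec=(-0.1804, -0.0334, -0.1407) tvec=(-0.1244, -0.2154, 0.6785)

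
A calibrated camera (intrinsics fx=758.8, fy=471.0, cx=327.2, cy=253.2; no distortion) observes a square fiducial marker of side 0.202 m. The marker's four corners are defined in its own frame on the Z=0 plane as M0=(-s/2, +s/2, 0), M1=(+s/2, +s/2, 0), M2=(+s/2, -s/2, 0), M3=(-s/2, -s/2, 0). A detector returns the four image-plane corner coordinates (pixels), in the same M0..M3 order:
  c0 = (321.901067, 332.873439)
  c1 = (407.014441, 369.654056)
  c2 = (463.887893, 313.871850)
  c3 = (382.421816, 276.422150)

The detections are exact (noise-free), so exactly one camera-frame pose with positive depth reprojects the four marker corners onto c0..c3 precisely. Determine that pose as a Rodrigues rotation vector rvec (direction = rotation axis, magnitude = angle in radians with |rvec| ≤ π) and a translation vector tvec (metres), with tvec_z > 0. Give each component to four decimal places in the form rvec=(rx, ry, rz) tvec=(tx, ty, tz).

rvec=(-0.1047, -0.2450, 0.6159) tvec=(0.1264, 0.2108, 1.4197)

Intrinsics K: fx=758.8, fy=471.0, cx=327.2, cy=253.2
Marker side s = 0.202 m; corners in marker frame (Z=0):
  M0 = (-0.1010, +0.1010, 0)
  M1 = (+0.1010, +0.1010, 0)
  M2 = (+0.1010, -0.1010, 0)
  M3 = (-0.1010, -0.1010, 0)
Detected image corners:
  c0 = (321.901067, 332.873439) px
  c1 = (407.014441, 369.654056) px
  c2 = (463.887893, 313.871850) px
  c3 = (382.421816, 276.422150) px
Planar DLT: solve 8×8 A·h = b for H (H[2,2]=1):
  H  [+466.58372 -337.51046 +394.74118]
  H  [+228.37882 +239.16218 +323.12551]
  H  [+0.13806 -0.11949 +1.00000]
B = K⁻¹H; ‖b₁‖=0.704370, ‖b₂‖=0.704370; λ = 2/(‖b₁‖+‖b₂‖) = 1.419709, sign → tz>0 ⇒ λ=+1.419709
r₁ = λ·B[:,0] = (+0.78846,+0.58302,+0.19600); r₂ = λ·B[:,1] = (-0.55833,+0.81209,-0.16964)
r₃ = r₁×r₂ = (-0.25808,+0.02433,+0.96582); SVD([r₁ r₂ r₃]) → R = UVᵀ:
  R  [+0.78846 -0.55833 -0.25808]
  R  [+0.58302 +0.81209 +0.02433]
  R  [+0.19600 -0.16964 +0.96582]
t = (+0.12637, +0.21077, +1.41971) m
tr R = 2.566367; θ = arccos((tr R − 1)/2) = 0.671027 rad = 38.447°
axis k = ((R−Rᵀ)₃₂, (R−Rᵀ)₁₃, (R−Rᵀ)₂₁) / (2 sinθ) = (-0.155976, -0.365135, +0.917795)
rvec = θ·k = (-0.104664, -0.245015, +0.615865)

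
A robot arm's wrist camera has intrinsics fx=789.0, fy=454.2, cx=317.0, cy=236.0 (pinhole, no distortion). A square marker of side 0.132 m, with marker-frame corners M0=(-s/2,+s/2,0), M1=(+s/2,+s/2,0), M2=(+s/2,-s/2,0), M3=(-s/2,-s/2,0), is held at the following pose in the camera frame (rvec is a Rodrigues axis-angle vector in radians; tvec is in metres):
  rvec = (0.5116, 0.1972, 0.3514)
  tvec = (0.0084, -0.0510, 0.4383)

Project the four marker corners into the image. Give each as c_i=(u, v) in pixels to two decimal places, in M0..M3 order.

c0=(200.21, 215.04) c1=(403.19, 262.86) c2=(490.54, 144.85) c3=(251.63, 92.87)

Intrinsics K: fx=789.0, fy=454.2, cx=317.0, cy=236.0
Marker side s = 0.132 m; corners in marker frame (Z=0):
  M0 = (-0.0660, +0.0660, 0)
  M1 = (+0.0660, +0.0660, 0)
  M2 = (+0.0660, -0.0660, 0)
  M3 = (-0.0660, -0.0660, 0)
rvec = (0.5116, 0.1972, 0.3514), |rvec| = θ = 0.65123 rad = 37.313°
Rodrigues: sinθ=0.60617, 1−cosθ=0.20466; R = I + sinθ·[k]× + (1−cosθ)·[k]×²:
    [+0.92164 -0.27840 +0.27031]
    [+0.37577 +0.81410 -0.44276]
    [-0.09680 +0.50964 +0.85493]
t = (0.0084, -0.0510, 0.4383) m
M0: Pc = R·M0+t = (-0.07080, -0.02207, +0.47832); u = 789.0·(-0.07080)/0.47832 + 317.0 = 200.2104, v = 454.2·(-0.02207)/0.47832 + 236.0 = 215.0432
M1: Pc = R·M1+t = (+0.05085, +0.02753, +0.46555); u = 789.0·(+0.05085)/0.46555 + 317.0 = 403.1868, v = 454.2·(+0.02753)/0.46555 + 236.0 = 262.8605
M2: Pc = R·M2+t = (+0.08760, -0.07993, +0.39828); u = 789.0·(+0.08760)/0.39828 + 317.0 = 490.5447, v = 454.2·(-0.07993)/0.39828 + 236.0 = 144.8464
M3: Pc = R·M3+t = (-0.03405, -0.12953, +0.41105); u = 789.0·(-0.03405)/0.41105 + 317.0 = 251.6340, v = 454.2·(-0.12953)/0.41105 + 236.0 = 92.8717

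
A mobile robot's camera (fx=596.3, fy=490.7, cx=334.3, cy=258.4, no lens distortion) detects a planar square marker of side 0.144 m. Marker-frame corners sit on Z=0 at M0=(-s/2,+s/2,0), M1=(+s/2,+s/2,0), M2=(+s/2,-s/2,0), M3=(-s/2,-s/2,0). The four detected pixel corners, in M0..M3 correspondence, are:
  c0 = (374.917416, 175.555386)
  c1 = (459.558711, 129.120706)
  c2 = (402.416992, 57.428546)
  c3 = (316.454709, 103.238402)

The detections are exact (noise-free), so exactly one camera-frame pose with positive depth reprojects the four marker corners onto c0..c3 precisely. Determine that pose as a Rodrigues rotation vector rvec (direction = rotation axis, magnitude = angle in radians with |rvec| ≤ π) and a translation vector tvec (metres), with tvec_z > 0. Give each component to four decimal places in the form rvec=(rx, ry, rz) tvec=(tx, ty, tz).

rvec=(0.0152, -0.0835, -0.5939) tvec=(0.0752, -0.2387, 0.8242)

Intrinsics K: fx=596.3, fy=490.7, cx=334.3, cy=258.4
Marker side s = 0.144 m; corners in marker frame (Z=0):
  M0 = (-0.0720, +0.0720, 0)
  M1 = (+0.0720, +0.0720, 0)
  M2 = (+0.0720, -0.0720, 0)
  M3 = (-0.0720, -0.0720, 0)
Detected image corners:
  c0 = (374.917416, 175.555386) px
  c1 = (459.558711, 129.120706) px
  c2 = (402.416992, 57.428546) px
  c3 = (316.454709, 103.238402) px
Planar DLT: solve 8×8 A·h = b for H (H[2,2]=1):
  H  [+627.33077 +419.43892 +388.71031]
  H  [-309.82390 +505.42931 +116.30681]
  H  [+0.09006 +0.04652 +1.00000]
B = K⁻¹H; ‖b₁‖=1.213262, ‖b₂‖=1.213262; λ = 2/(‖b₁‖+‖b₂‖) = 0.824224, sign → tz>0 ⇒ λ=+0.824224
r₁ = λ·B[:,0] = (+0.82550,-0.55950,+0.07423); r₂ = λ·B[:,1] = (+0.55827,+0.82878,+0.03834)
r₃ = r₁×r₂ = (-0.08297,+0.00979,+0.99650); SVD([r₁ r₂ r₃]) → R = UVᵀ:
  R  [+0.82550 +0.55827 -0.08297]
  R  [-0.55950 +0.82878 +0.00979]
  R  [+0.07423 +0.03834 +0.99650]
t = (+0.07521, -0.23867, +0.82422) m
tr R = 2.650782; θ = arccos((tr R − 1)/2) = 0.599902 rad = 34.372°
axis k = ((R−Rᵀ)₃₂, (R−Rᵀ)₁₃, (R−Rᵀ)₂₁) / (2 sinθ) = (+0.025287, -0.139220, -0.989939)
rvec = θ·k = (+0.015170, -0.083519, -0.593866)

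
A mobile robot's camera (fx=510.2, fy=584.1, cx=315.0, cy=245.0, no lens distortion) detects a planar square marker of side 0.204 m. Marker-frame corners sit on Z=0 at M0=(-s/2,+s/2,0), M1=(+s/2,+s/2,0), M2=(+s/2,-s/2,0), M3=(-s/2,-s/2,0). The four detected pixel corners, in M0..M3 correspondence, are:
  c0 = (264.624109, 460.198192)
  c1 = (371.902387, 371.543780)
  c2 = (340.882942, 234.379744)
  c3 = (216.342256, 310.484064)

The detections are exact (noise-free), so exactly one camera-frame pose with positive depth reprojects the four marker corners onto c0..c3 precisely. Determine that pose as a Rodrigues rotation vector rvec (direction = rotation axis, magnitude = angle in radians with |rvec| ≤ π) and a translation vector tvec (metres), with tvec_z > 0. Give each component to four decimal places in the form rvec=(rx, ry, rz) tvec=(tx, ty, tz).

rvec=(0.2642, -0.5998, -0.3616) tvec=(-0.0157, 0.1204, 0.7050)

Intrinsics K: fx=510.2, fy=584.1, cx=315.0, cy=245.0
Marker side s = 0.204 m; corners in marker frame (Z=0):
  M0 = (-0.1020, +0.1020, 0)
  M1 = (+0.1020, +0.1020, 0)
  M2 = (+0.1020, -0.1020, 0)
  M3 = (-0.1020, -0.1020, 0)
Detected image corners:
  c0 = (264.624109, 460.198192) px
  c1 = (371.902387, 371.543780) px
  c2 = (340.882942, 234.379744) px
  c3 = (216.342256, 310.484064) px
Planar DLT: solve 8×8 A·h = b for H (H[2,2]=1):
  H  [+777.64213 +336.80913 +303.61441]
  H  [-161.38137 +868.69859 +344.73971]
  H  [+0.70890 +0.48755 +1.00000]
B = K⁻¹H; ‖b₁‖=1.418488, ‖b₂‖=1.418488; λ = 2/(‖b₁‖+‖b₂‖) = 0.704976, sign → tz>0 ⇒ λ=+0.704976
r₁ = λ·B[:,0] = (+0.76597,-0.40440,+0.49976); r₂ = λ·B[:,1] = (+0.25318,+0.90430,+0.34371)
r₃ = r₁×r₂ = (-0.59093,-0.13674,+0.79505); SVD([r₁ r₂ r₃]) → R = UVᵀ:
  R  [+0.76597 +0.25318 -0.59093]
  R  [-0.40440 +0.90430 -0.13674]
  R  [+0.49976 +0.34371 +0.79505]
t = (-0.01573, +0.12038, +0.70498) m
tr R = 2.465319; θ = arccos((tr R − 1)/2) = 0.748575 rad = 42.890°
axis k = ((R−Rᵀ)₃₂, (R−Rᵀ)₁₃, (R−Rᵀ)₂₁) / (2 sinθ) = (+0.352962, -0.801273, -0.483095)
rvec = θ·k = (+0.264218, -0.599812, -0.361632)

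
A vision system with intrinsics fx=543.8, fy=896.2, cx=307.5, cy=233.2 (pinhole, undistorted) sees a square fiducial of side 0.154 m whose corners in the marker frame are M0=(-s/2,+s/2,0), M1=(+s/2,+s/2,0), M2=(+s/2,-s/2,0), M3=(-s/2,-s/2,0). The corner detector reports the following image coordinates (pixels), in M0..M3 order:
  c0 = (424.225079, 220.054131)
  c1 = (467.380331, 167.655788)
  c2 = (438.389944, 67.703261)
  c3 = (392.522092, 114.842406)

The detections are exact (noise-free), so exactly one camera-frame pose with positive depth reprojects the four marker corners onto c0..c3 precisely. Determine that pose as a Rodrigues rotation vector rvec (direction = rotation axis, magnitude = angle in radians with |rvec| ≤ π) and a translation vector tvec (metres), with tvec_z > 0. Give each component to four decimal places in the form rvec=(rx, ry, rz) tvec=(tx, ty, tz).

rvec=(0.0241, -0.5230, -0.5180) tvec=(0.2722, -0.1211, 1.1941)

Intrinsics K: fx=543.8, fy=896.2, cx=307.5, cy=233.2
Marker side s = 0.154 m; corners in marker frame (Z=0):
  M0 = (-0.0770, +0.0770, 0)
  M1 = (+0.0770, +0.0770, 0)
  M2 = (+0.0770, -0.0770, 0)
  M3 = (-0.0770, -0.0770, 0)
Detected image corners:
  c0 = (424.225079, 220.054131) px
  c1 = (467.380331, 167.655788) px
  c2 = (438.389944, 67.703261) px
  c3 = (392.522092, 114.842406) px
Planar DLT: solve 8×8 A·h = b for H (H[2,2]=1):
  H  [+458.80474 +251.39726 +431.45346]
  H  [-267.10840 +683.67770 +142.30895]
  H  [+0.39443 +0.12681 +1.00000]
B = K⁻¹H; ‖b₁‖=0.837464, ‖b₂‖=0.837464; λ = 2/(‖b₁‖+‖b₂‖) = 1.194082, sign → tz>0 ⇒ λ=+1.194082
r₁ = λ·B[:,0] = (+0.74112,-0.47845,+0.47099); r₂ = λ·B[:,1] = (+0.46640,+0.87152,+0.15142)
r₃ = r₁×r₂ = (-0.48292,+0.10744,+0.86905); SVD([r₁ r₂ r₃]) → R = UVᵀ:
  R  [+0.74112 +0.46640 -0.48292]
  R  [-0.47845 +0.87152 +0.10744]
  R  [+0.47099 +0.15142 +0.86905]
t = (+0.27218, -0.12110, +1.19408) m
tr R = 2.481689; θ = arccos((tr R − 1)/2) = 0.736470 rad = 42.197°
axis k = ((R−Rᵀ)₃₂, (R−Rᵀ)₁₃, (R−Rᵀ)₂₁) / (2 sinθ) = (+0.032738, -0.710093, -0.703346)
rvec = θ·k = (+0.024110, -0.522962, -0.517993)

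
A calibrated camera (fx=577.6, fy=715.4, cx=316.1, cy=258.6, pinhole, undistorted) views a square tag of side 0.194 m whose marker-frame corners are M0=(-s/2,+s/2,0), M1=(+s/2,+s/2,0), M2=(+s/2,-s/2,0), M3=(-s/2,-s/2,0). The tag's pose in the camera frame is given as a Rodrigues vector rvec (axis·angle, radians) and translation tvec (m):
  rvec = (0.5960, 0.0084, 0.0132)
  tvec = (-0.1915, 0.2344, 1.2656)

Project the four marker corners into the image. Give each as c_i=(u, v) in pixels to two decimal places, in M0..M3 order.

Intrinsics K: fx=577.6, fy=715.4, cx=316.1, cy=258.6
Marker side s = 0.194 m; corners in marker frame (Z=0):
  M0 = (-0.0970, +0.0970, 0)
  M1 = (+0.0970, +0.0970, 0)
  M2 = (+0.0970, -0.0970, 0)
  M3 = (-0.0970, -0.0970, 0)
rvec = (0.5960, 0.0084, 0.0132), |rvec| = θ = 0.59621 rad = 34.160°
Rodrigues: sinθ=0.56151, 1−cosθ=0.17253; R = I + sinθ·[k]× + (1−cosθ)·[k]×²:
    [+0.99988 -0.01000 +0.01173]
    [+0.01486 +0.82751 -0.56126]
    [-0.00409 +0.56137 +0.82756]
t = (-0.1915, 0.2344, 1.2656) m
M0: Pc = R·M0+t = (-0.28946, +0.31323, +1.32045); u = 577.6·(-0.28946)/1.32045 + 316.1 = 189.4830, v = 715.4·(+0.31323)/1.32045 + 258.6 = 428.3015
M1: Pc = R·M1+t = (-0.09548, +0.31611, +1.31966); u = 577.6·(-0.09548)/1.31966 + 316.1 = 274.3086, v = 715.4·(+0.31611)/1.31966 + 258.6 = 429.9666
M2: Pc = R·M2+t = (-0.09354, +0.15557, +1.21075); u = 577.6·(-0.09354)/1.21075 + 316.1 = 271.4752, v = 715.4·(+0.15557)/1.21075 + 258.6 = 350.5242
M3: Pc = R·M3+t = (-0.28752, +0.15269, +1.21154); u = 577.6·(-0.28752)/1.21154 + 316.1 = 179.0266, v = 715.4·(+0.15269)/1.21154 + 258.6 = 348.7615

c0=(189.48, 428.30) c1=(274.31, 429.97) c2=(271.48, 350.52) c3=(179.03, 348.76)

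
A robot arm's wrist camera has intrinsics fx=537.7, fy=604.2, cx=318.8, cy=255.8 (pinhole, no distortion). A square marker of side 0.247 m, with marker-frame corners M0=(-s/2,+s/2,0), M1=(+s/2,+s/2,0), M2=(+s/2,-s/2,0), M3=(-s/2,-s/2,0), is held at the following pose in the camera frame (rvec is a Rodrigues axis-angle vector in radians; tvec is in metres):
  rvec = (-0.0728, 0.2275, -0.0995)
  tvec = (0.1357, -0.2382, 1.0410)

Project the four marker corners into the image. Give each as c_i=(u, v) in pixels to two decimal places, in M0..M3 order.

Intrinsics K: fx=537.7, fy=604.2, cx=318.8, cy=255.8
Marker side s = 0.247 m; corners in marker frame (Z=0):
  M0 = (-0.1235, +0.1235, 0)
  M1 = (+0.1235, +0.1235, 0)
  M2 = (+0.1235, -0.1235, 0)
  M3 = (-0.1235, -0.1235, 0)
rvec = (-0.0728, 0.2275, -0.0995), |rvec| = θ = 0.25876 rad = 14.826°
Rodrigues: sinθ=0.25588, 1−cosθ=0.03329; R = I + sinθ·[k]× + (1−cosθ)·[k]×²:
    [+0.96934 +0.09016 +0.22857]
    [-0.10663 +0.99244 +0.06074]
    [-0.22137 -0.08325 +0.97163]
t = (0.1357, -0.2382, 1.0410) m
M0: Pc = R·M0+t = (+0.02712, -0.10246, +1.05806); u = 537.7·(+0.02712)/1.05806 + 318.8 = 332.5826, v = 604.2·(-0.10246)/1.05806 + 255.8 = 197.2879
M1: Pc = R·M1+t = (+0.26655, -0.12880, +1.00338); u = 537.7·(+0.26655)/1.00338 + 318.8 = 461.6403, v = 604.2·(-0.12880)/1.00338 + 255.8 = 178.2400
M2: Pc = R·M2+t = (+0.24428, -0.37394, +1.02394); u = 537.7·(+0.24428)/1.02394 + 318.8 = 447.0778, v = 604.2·(-0.37394)/1.02394 + 255.8 = 35.1511
M3: Pc = R·M3+t = (+0.00485, -0.34760, +1.07862); u = 537.7·(+0.00485)/1.07862 + 318.8 = 321.2185, v = 604.2·(-0.34760)/1.07862 + 255.8 = 61.0894

c0=(332.58, 197.29) c1=(461.64, 178.24) c2=(447.08, 35.15) c3=(321.22, 61.09)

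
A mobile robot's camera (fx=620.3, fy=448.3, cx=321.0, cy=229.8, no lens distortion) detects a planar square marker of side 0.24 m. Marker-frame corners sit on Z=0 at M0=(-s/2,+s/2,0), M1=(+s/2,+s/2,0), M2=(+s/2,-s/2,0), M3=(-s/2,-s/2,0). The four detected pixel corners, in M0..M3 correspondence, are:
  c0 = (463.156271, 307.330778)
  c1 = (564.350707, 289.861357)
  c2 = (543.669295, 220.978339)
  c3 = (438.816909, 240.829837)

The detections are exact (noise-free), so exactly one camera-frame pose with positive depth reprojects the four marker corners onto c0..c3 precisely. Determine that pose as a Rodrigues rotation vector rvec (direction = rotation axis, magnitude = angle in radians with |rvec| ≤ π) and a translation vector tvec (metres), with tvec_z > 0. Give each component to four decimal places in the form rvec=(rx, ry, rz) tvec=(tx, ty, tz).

Intrinsics K: fx=620.3, fy=448.3, cx=321.0, cy=229.8
Marker side s = 0.24 m; corners in marker frame (Z=0):
  M0 = (-0.1200, +0.1200, 0)
  M1 = (+0.1200, +0.1200, 0)
  M2 = (+0.1200, -0.1200, 0)
  M3 = (-0.1200, -0.1200, 0)
Detected image corners:
  c0 = (463.156271, 307.330778) px
  c1 = (564.350707, 289.861357) px
  c2 = (543.669295, 220.978339) px
  c3 = (438.816909, 240.829837) px
Planar DLT: solve 8×8 A·h = b for H (H[2,2]=1):
  H  [+378.94501 +179.18574 +502.11049]
  H  [-104.08059 +326.93289 +265.55131]
  H  [-0.09983 +0.16975 +1.00000]
B = K⁻¹H; ‖b₁‖=0.694060, ‖b₂‖=0.694060; λ = 2/(‖b₁‖+‖b₂‖) = 1.440797, sign → tz>0 ⇒ λ=+1.440797
r₁ = λ·B[:,0] = (+0.95462,-0.26078,-0.14383); r₂ = λ·B[:,1] = (+0.28963,+0.92536,+0.24458)
r₃ = r₁×r₂ = (+0.06932,-0.27514,+0.95890); SVD([r₁ r₂ r₃]) → R = UVᵀ:
  R  [+0.95462 +0.28963 +0.06932]
  R  [-0.26078 +0.92536 -0.27514]
  R  [-0.14383 +0.24458 +0.95890]
t = (+0.42067, +0.11490, +1.44080) m
tr R = 2.838886; θ = arccos((tr R − 1)/2) = 0.404134 rad = 23.155°
axis k = ((R−Rᵀ)₃₂, (R−Rᵀ)₁₃, (R−Rᵀ)₂₁) / (2 sinθ) = (+0.660851, +0.271030, -0.699870)
rvec = θ·k = (+0.267073, +0.109532, -0.282842)

rvec=(0.2671, 0.1095, -0.2828) tvec=(0.4207, 0.1149, 1.4408)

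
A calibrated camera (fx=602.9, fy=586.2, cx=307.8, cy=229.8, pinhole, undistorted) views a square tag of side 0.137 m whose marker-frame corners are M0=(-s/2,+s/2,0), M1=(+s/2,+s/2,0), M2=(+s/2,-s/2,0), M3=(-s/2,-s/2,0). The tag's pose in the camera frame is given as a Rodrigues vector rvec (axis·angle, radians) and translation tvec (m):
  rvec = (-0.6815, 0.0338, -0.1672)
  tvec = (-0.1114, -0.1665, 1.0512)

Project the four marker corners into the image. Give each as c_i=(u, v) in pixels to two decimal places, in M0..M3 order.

Intrinsics K: fx=602.9, fy=586.2, cx=307.8, cy=229.8
Marker side s = 0.137 m; corners in marker frame (Z=0):
  M0 = (-0.0685, +0.0685, 0)
  M1 = (+0.0685, +0.0685, 0)
  M2 = (+0.0685, -0.0685, 0)
  M3 = (-0.0685, -0.0685, 0)
rvec = (-0.6815, 0.0338, -0.1672), |rvec| = θ = 0.70252 rad = 40.252°
Rodrigues: sinθ=0.64615, 1−cosθ=0.23679; R = I + sinθ·[k]× + (1−cosθ)·[k]×²:
    [+0.98604 +0.14273 +0.08576]
    [-0.16483 +0.76376 +0.62410]
    [+0.02358 -0.62952 +0.77663]
t = (-0.1114, -0.1665, 1.0512) m
M0: Pc = R·M0+t = (-0.16917, -0.10289, +1.00646); u = 602.9·(-0.16917)/1.00646 + 307.8 = 206.4643, v = 586.2·(-0.10289)/1.00646 + 229.8 = 169.8724
M1: Pc = R·M1+t = (-0.03408, -0.12547, +1.00969); u = 602.9·(-0.03408)/1.00969 + 307.8 = 287.4509, v = 586.2·(-0.12547)/1.00969 + 229.8 = 156.9536
M2: Pc = R·M2+t = (-0.05363, -0.23011, +1.09594); u = 602.9·(-0.05363)/1.09594 + 307.8 = 278.2951, v = 586.2·(-0.23011)/1.09594 + 229.8 = 106.7184
M3: Pc = R·M3+t = (-0.18872, -0.20753, +1.09271); u = 602.9·(-0.18872)/1.09271 + 307.8 = 203.6735, v = 586.2·(-0.20753)/1.09271 + 229.8 = 118.4691

c0=(206.46, 169.87) c1=(287.45, 156.95) c2=(278.30, 106.72) c3=(203.67, 118.47)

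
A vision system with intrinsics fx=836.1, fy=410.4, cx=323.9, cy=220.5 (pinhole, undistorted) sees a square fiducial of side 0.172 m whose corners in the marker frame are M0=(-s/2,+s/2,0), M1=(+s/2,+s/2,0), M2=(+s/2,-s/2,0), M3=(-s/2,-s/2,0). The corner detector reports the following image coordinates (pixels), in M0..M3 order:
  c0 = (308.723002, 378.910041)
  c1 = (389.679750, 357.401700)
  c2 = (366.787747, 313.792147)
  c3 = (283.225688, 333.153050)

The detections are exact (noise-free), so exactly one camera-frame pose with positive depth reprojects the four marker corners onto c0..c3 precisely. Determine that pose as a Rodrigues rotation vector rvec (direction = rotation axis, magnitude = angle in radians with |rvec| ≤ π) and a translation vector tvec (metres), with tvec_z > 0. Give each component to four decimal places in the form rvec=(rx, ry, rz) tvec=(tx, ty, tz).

rvec=(0.0664, -0.5029, -0.2780) tvec=(0.0251, 0.4439, 1.4549)

Intrinsics K: fx=836.1, fy=410.4, cx=323.9, cy=220.5
Marker side s = 0.172 m; corners in marker frame (Z=0):
  M0 = (-0.0860, +0.0860, 0)
  M1 = (+0.0860, +0.0860, 0)
  M2 = (+0.0860, -0.0860, 0)
  M3 = (-0.0860, -0.0860, 0)
Detected image corners:
  c0 = (308.723002, 378.910041) px
  c1 = (389.679750, 357.401700) px
  c2 = (366.787747, 313.792147) px
  c3 = (283.225688, 333.153050) px
Planar DLT: solve 8×8 A·h = b for H (H[2,2]=1):
  H  [+586.23968 +170.75270 +338.33124]
  H  [-8.01660 +290.69200 +345.70527]
  H  [+0.32051 +0.08987 +1.00000]
B = K⁻¹H; ‖b₁‖=0.687325, ‖b₂‖=0.687325; λ = 2/(‖b₁‖+‖b₂‖) = 1.454916, sign → tz>0 ⇒ λ=+1.454916
r₁ = λ·B[:,0] = (+0.83948,-0.27896,+0.46632); r₂ = λ·B[:,1] = (+0.24648,+0.96029,+0.13075)
r₃ = r₁×r₂ = (-0.48427,+0.00518,+0.87490); SVD([r₁ r₂ r₃]) → R = UVᵀ:
  R  [+0.83948 +0.24648 -0.48427]
  R  [-0.27896 +0.96029 +0.00518]
  R  [+0.46632 +0.13075 +0.87490]
t = (+0.02511, +0.44387, +1.45492) m
tr R = 2.674669; θ = arccos((tr R − 1)/2) = 0.578407 rad = 33.140°
axis k = ((R−Rᵀ)₃₂, (R−Rᵀ)₁₃, (R−Rᵀ)₂₁) / (2 sinθ) = (+0.114850, -0.869405, -0.480566)
rvec = θ·k = (+0.066430, -0.502870, -0.277963)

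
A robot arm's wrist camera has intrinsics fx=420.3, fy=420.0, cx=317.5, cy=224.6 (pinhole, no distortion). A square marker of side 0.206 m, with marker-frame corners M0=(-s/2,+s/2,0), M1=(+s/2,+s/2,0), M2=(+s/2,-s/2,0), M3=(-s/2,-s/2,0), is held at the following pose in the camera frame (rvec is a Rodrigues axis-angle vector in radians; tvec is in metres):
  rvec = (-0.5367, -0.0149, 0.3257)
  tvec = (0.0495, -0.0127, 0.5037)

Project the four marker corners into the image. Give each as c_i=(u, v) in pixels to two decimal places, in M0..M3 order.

Intrinsics K: fx=420.3, fy=420.0, cx=317.5, cy=224.6
Marker side s = 0.206 m; corners in marker frame (Z=0):
  M0 = (-0.1030, +0.1030, 0)
  M1 = (+0.1030, +0.1030, 0)
  M2 = (+0.1030, -0.1030, 0)
  M3 = (-0.1030, -0.1030, 0)
rvec = (-0.5367, -0.0149, 0.3257), |rvec| = θ = 0.62797 rad = 35.980°
Rodrigues: sinθ=0.58751, 1−cosθ=0.19078; R = I + sinθ·[k]× + (1−cosθ)·[k]×²:
    [+0.94857 -0.30084 -0.09851]
    [+0.30858 +0.80933 +0.49977]
    [-0.07063 -0.50446 +0.86054]
t = (0.0495, -0.0127, 0.5037) m
M0: Pc = R·M0+t = (-0.07919, +0.03888, +0.45901); u = 420.3·(-0.07919)/0.45901 + 317.5 = 244.9894, v = 420.0·(+0.03888)/0.45901 + 224.6 = 260.1726
M1: Pc = R·M1+t = (+0.11622, +0.10244, +0.44447); u = 420.3·(+0.11622)/0.44447 + 317.5 = 427.3974, v = 420.0·(+0.10244)/0.44447 + 224.6 = 321.4054
M2: Pc = R·M2+t = (+0.17819, -0.06428, +0.54839); u = 420.3·(+0.17819)/0.54839 + 317.5 = 454.0704, v = 420.0·(-0.06428)/0.54839 + 224.6 = 175.3712
M3: Pc = R·M3+t = (-0.01722, -0.12784, +0.56293); u = 420.3·(-0.01722)/0.56293 + 317.5 = 304.6460, v = 420.0·(-0.12784)/0.56293 + 224.6 = 129.2164

c0=(244.99, 260.17) c1=(427.40, 321.41) c2=(454.07, 175.37) c3=(304.65, 129.22)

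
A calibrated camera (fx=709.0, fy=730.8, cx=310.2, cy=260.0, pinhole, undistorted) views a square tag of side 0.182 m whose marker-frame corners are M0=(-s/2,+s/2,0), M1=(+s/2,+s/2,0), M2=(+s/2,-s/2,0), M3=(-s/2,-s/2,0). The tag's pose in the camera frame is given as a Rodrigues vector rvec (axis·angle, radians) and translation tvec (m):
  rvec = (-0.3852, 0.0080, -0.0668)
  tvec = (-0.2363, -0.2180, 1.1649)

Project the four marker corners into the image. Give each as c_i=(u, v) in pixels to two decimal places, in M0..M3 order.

Intrinsics K: fx=709.0, fy=730.8, cx=310.2, cy=260.0
Marker side s = 0.182 m; corners in marker frame (Z=0):
  M0 = (-0.0910, +0.0910, 0)
  M1 = (+0.0910, +0.0910, 0)
  M2 = (+0.0910, -0.0910, 0)
  M3 = (-0.0910, -0.0910, 0)
rvec = (-0.3852, 0.0080, -0.0668), |rvec| = θ = 0.39103 rad = 22.404°
Rodrigues: sinθ=0.38114, 1−cosθ=0.07548; R = I + sinθ·[k]× + (1−cosθ)·[k]×²:
    [+0.99777 +0.06359 +0.02050]
    [-0.06663 +0.92455 +0.37519]
    [+0.00490 -0.37572 +0.92672]
t = (-0.2363, -0.2180, 1.1649) m
M0: Pc = R·M0+t = (-0.32131, -0.12780, +1.13026); u = 709.0·(-0.32131)/1.13026 + 310.2 = 108.6462, v = 730.8·(-0.12780)/1.13026 + 260.0 = 177.3660
M1: Pc = R·M1+t = (-0.13972, -0.13993, +1.13116); u = 709.0·(-0.13972)/1.13116 + 310.2 = 222.6266, v = 730.8·(-0.13993)/1.13116 + 260.0 = 169.5964
M2: Pc = R·M2+t = (-0.15129, -0.30820, +1.19954); u = 709.0·(-0.15129)/1.19954 + 310.2 = 220.7783, v = 730.8·(-0.30820)/1.19954 + 260.0 = 72.2354
M3: Pc = R·M3+t = (-0.33288, -0.29607, +1.19864); u = 709.0·(-0.33288)/1.19864 + 310.2 = 113.2990, v = 730.8·(-0.29607)/1.19864 + 260.0 = 79.4892

c0=(108.65, 177.37) c1=(222.63, 169.60) c2=(220.78, 72.24) c3=(113.30, 79.49)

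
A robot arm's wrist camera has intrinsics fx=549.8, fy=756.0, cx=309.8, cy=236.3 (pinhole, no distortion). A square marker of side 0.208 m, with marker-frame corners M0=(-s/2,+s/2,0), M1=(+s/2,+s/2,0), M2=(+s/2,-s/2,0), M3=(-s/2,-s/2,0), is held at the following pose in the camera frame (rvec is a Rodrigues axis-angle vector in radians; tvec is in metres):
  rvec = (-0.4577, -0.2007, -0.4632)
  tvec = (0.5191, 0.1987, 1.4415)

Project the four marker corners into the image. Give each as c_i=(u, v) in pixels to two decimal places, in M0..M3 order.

c0=(500.90, 413.38) c1=(562.99, 363.82) c2=(514.05, 274.32) c3=(453.31, 317.50)

Intrinsics K: fx=549.8, fy=756.0, cx=309.8, cy=236.3
Marker side s = 0.208 m; corners in marker frame (Z=0):
  M0 = (-0.1040, +0.1040, 0)
  M1 = (+0.1040, +0.1040, 0)
  M2 = (+0.1040, -0.1040, 0)
  M3 = (-0.1040, -0.1040, 0)
rvec = (-0.4577, -0.2007, -0.4632), |rvec| = θ = 0.68141 rad = 39.042°
Rodrigues: sinθ=0.62989, 1−cosθ=0.22332; R = I + sinθ·[k]× + (1−cosθ)·[k]×²:
    [+0.87744 +0.47236 -0.08356]
    [-0.38400 +0.79606 +0.46780]
    [+0.28749 -0.37838 +0.87987]
t = (0.5191, 0.1987, 1.4415) m
M0: Pc = R·M0+t = (+0.47697, +0.32143, +1.37225); u = 549.8·(+0.47697)/1.37225 + 309.8 = 500.9016, v = 756.0·(+0.32143)/1.37225 + 236.3 = 413.3798
M1: Pc = R·M1+t = (+0.65948, +0.24155, +1.43205); u = 549.8·(+0.65948)/1.43205 + 309.8 = 562.9909, v = 756.0·(+0.24155)/1.43205 + 236.3 = 363.8202
M2: Pc = R·M2+t = (+0.56123, +0.07597, +1.51075); u = 549.8·(+0.56123)/1.51075 + 309.8 = 514.0450, v = 756.0·(+0.07597)/1.51075 + 236.3 = 274.3186
M3: Pc = R·M3+t = (+0.37872, +0.15585, +1.45095); u = 549.8·(+0.37872)/1.45095 + 309.8 = 453.3064, v = 756.0·(+0.15585)/1.45095 + 236.3 = 317.5014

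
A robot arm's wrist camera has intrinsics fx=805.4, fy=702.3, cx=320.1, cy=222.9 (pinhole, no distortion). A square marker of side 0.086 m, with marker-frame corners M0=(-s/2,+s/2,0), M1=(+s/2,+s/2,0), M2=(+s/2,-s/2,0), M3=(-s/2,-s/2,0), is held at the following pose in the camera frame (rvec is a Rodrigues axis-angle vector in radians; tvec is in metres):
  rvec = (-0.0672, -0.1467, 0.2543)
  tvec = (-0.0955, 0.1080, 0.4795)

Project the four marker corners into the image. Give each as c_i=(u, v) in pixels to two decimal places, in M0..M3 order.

Intrinsics K: fx=805.4, fy=702.3, cx=320.1, cy=222.9
Marker side s = 0.086 m; corners in marker frame (Z=0):
  M0 = (-0.0430, +0.0430, 0)
  M1 = (+0.0430, +0.0430, 0)
  M2 = (+0.0430, -0.0430, 0)
  M3 = (-0.0430, -0.0430, 0)
rvec = (-0.0672, -0.1467, 0.2543), |rvec| = θ = 0.30117 rad = 17.256°
Rodrigues: sinθ=0.29664, 1−cosθ=0.04501; R = I + sinθ·[k]× + (1−cosθ)·[k]×²:
    [+0.95723 -0.24558 -0.15297]
    [+0.25536 +0.96567 +0.04768]
    [+0.13601 -0.08470 +0.98708]
t = (-0.0955, 0.1080, 0.4795) m
M0: Pc = R·M0+t = (-0.14722, +0.13854, +0.47001); u = 805.4·(-0.14722)/0.47001 + 320.1 = 67.8248, v = 702.3·(+0.13854)/0.47001 + 222.9 = 429.9146
M1: Pc = R·M1+t = (-0.06490, +0.16050, +0.48171); u = 805.4·(-0.06490)/0.48171 + 320.1 = 211.5905, v = 702.3·(+0.16050)/0.48171 + 222.9 = 456.9062
M2: Pc = R·M2+t = (-0.04378, +0.07746, +0.48899); u = 805.4·(-0.04378)/0.48899 + 320.1 = 247.9929, v = 702.3·(+0.07746)/0.48899 + 222.9 = 334.1455
M3: Pc = R·M3+t = (-0.12610, +0.05550, +0.47729); u = 805.4·(-0.12610)/0.47729 + 320.1 = 107.3134, v = 702.3·(+0.05550)/0.47729 + 222.9 = 304.5573

c0=(67.82, 429.91) c1=(211.59, 456.91) c2=(247.99, 334.15) c3=(107.31, 304.56)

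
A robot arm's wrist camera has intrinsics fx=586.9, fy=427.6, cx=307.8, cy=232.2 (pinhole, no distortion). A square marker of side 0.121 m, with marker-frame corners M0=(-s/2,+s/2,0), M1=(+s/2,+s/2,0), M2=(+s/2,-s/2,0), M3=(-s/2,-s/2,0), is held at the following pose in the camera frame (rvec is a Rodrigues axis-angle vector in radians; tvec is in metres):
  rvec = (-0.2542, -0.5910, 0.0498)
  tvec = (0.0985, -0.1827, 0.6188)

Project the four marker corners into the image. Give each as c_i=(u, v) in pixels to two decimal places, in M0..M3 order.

c0=(359.08, 133.77) c1=(446.38, 153.63) c2=(437.28, 82.15) c3=(353.40, 55.45)

Intrinsics K: fx=586.9, fy=427.6, cx=307.8, cy=232.2
Marker side s = 0.121 m; corners in marker frame (Z=0):
  M0 = (-0.0605, +0.0605, 0)
  M1 = (+0.0605, +0.0605, 0)
  M2 = (+0.0605, -0.0605, 0)
  M3 = (-0.0605, -0.0605, 0)
rvec = (-0.2542, -0.5910, 0.0498), |rvec| = θ = 0.64527 rad = 36.971°
Rodrigues: sinθ=0.60142, 1−cosθ=0.20107; R = I + sinθ·[k]× + (1−cosθ)·[k]×²:
    [+0.83014 +0.02613 -0.55695]
    [+0.11896 +0.96760 +0.22271]
    [+0.54472 -0.25114 +0.80013]
t = (0.0985, -0.1827, 0.6188) m
M0: Pc = R·M0+t = (+0.04986, -0.13136, +0.57065); u = 586.9·(+0.04986)/0.57065 + 307.8 = 359.0772, v = 427.6·(-0.13136)/0.57065 + 232.2 = 133.7713
M1: Pc = R·M1+t = (+0.15030, -0.11696, +0.63656); u = 586.9·(+0.15030)/0.63656 + 307.8 = 446.3782, v = 427.6·(-0.11696)/0.63656 + 232.2 = 153.6319
M2: Pc = R·M2+t = (+0.14714, -0.23404, +0.66695); u = 586.9·(+0.14714)/0.66695 + 307.8 = 437.2820, v = 427.6·(-0.23404)/0.66695 + 232.2 = 82.1487
M3: Pc = R·M3+t = (+0.04670, -0.24844, +0.60104); u = 586.9·(+0.04670)/0.60104 + 307.8 = 353.3973, v = 427.6·(-0.24844)/0.60104 + 232.2 = 55.4531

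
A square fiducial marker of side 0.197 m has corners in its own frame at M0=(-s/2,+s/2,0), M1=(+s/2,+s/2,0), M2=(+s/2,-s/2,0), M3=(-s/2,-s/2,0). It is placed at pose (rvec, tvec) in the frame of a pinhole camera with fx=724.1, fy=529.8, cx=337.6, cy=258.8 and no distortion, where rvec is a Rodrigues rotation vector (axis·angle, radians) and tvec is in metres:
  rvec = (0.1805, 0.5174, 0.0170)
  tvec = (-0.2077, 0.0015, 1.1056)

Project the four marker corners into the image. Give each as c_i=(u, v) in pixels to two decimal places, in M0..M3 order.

Intrinsics K: fx=724.1, fy=529.8, cx=337.6, cy=258.8
Marker side s = 0.197 m; corners in marker frame (Z=0):
  M0 = (-0.0985, +0.0985, 0)
  M1 = (+0.0985, +0.0985, 0)
  M2 = (+0.0985, -0.0985, 0)
  M3 = (-0.0985, -0.0985, 0)
rvec = (0.1805, 0.5174, 0.0170), |rvec| = θ = 0.54824 rad = 31.412°
Rodrigues: sinθ=0.52119, 1−cosθ=0.14656; R = I + sinθ·[k]× + (1−cosθ)·[k]×²:
    [+0.86933 +0.02938 +0.49336]
    [+0.06170 +0.98397 -0.16730]
    [-0.49037 +0.17588 +0.85358]
t = (-0.2077, 0.0015, 1.1056) m
M0: Pc = R·M0+t = (-0.29044, +0.09234, +1.17123); u = 724.1·(-0.29044)/1.17123 + 337.6 = 158.0411, v = 529.8·(+0.09234)/1.17123 + 258.8 = 300.5715
M1: Pc = R·M1+t = (-0.11918, +0.10450, +1.07462); u = 724.1·(-0.11918)/1.07462 + 337.6 = 257.2959, v = 529.8·(+0.10450)/1.07462 + 258.8 = 310.3189
M2: Pc = R·M2+t = (-0.12496, -0.08934, +1.03997); u = 724.1·(-0.12496)/1.03997 + 337.6 = 250.5910, v = 529.8·(-0.08934)/1.03997 + 258.8 = 213.2850
M3: Pc = R·M3+t = (-0.29622, -0.10150, +1.13658); u = 724.1·(-0.29622)/1.13658 + 337.6 = 148.8803, v = 529.8·(-0.10150)/1.13658 + 258.8 = 211.4878

c0=(158.04, 300.57) c1=(257.30, 310.32) c2=(250.59, 213.28) c3=(148.88, 211.49)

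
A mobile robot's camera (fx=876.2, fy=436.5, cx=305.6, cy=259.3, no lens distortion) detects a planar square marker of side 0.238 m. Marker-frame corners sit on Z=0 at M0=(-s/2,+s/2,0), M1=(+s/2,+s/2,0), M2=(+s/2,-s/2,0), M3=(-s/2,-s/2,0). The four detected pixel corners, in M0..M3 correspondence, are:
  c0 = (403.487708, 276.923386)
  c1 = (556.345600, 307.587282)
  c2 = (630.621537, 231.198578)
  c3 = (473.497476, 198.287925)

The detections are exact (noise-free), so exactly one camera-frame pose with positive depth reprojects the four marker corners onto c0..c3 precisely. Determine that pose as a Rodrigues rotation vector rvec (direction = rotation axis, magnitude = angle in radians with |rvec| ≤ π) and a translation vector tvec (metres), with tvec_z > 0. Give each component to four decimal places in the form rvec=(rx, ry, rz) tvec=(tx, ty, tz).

Intrinsics K: fx=876.2, fy=436.5, cx=305.6, cy=259.3
Marker side s = 0.238 m; corners in marker frame (Z=0):
  M0 = (-0.1190, +0.1190, 0)
  M1 = (+0.1190, +0.1190, 0)
  M2 = (+0.1190, -0.1190, 0)
  M3 = (-0.1190, -0.1190, 0)
Detected image corners:
  c0 = (403.487708, 276.923386) px
  c1 = (556.345600, 307.587282) px
  c2 = (630.621537, 231.198578) px
  c3 = (473.497476, 198.287925) px
Planar DLT: solve 8×8 A·h = b for H (H[2,2]=1):
  H  [+683.28750 -228.51563 +515.94272]
  H  [+149.30766 +362.33158 +254.28482]
  H  [+0.06244 +0.14472 +1.00000]
B = K⁻¹H; ‖b₁‖=0.819478, ‖b₂‖=0.819478; λ = 2/(‖b₁‖+‖b₂‖) = 1.220289, sign → tz>0 ⇒ λ=+1.220289
r₁ = λ·B[:,0] = (+0.92504,+0.37214,+0.07620); r₂ = λ·B[:,1] = (-0.37985,+0.90804,+0.17660)
r₃ = r₁×r₂ = (-0.00347,-0.19230,+0.98133); SVD([r₁ r₂ r₃]) → R = UVᵀ:
  R  [+0.92504 -0.37985 -0.00347]
  R  [+0.37214 +0.90804 -0.19230]
  R  [+0.07620 +0.17660 +0.98133]
t = (+0.29295, -0.01402, +1.22029) m
tr R = 2.814408; θ = arccos((tr R − 1)/2) = 0.434207 rad = 24.878°
axis k = ((R−Rᵀ)₃₂, (R−Rᵀ)₁₃, (R−Rᵀ)₂₁) / (2 sinθ) = (+0.438444, -0.094687, +0.893757)
rvec = θ·k = (+0.190375, -0.041114, +0.388076)

rvec=(0.1904, -0.0411, 0.3881) tvec=(0.2929, -0.0140, 1.2203)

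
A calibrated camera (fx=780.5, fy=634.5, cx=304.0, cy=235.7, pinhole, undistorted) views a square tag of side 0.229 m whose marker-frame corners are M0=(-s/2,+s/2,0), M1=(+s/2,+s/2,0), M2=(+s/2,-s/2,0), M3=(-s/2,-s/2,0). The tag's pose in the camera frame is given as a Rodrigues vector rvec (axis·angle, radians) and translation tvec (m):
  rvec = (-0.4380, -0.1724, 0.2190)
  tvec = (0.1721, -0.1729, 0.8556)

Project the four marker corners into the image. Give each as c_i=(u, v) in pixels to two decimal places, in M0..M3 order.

Intrinsics K: fx=780.5, fy=634.5, cx=304.0, cy=235.7
Marker side s = 0.229 m; corners in marker frame (Z=0):
  M0 = (-0.1145, +0.1145, 0)
  M1 = (+0.1145, +0.1145, 0)
  M2 = (+0.1145, -0.1145, 0)
  M3 = (-0.1145, -0.1145, 0)
rvec = (-0.4380, -0.1724, 0.2190), |rvec| = θ = 0.51916 rad = 29.746°
Rodrigues: sinθ=0.49615, 1−cosθ=0.13176; R = I + sinθ·[k]× + (1−cosθ)·[k]×²:
    [+0.96202 -0.17238 -0.21165]
    [+0.24621 +0.88277 +0.40013]
    [+0.11787 -0.43705 +0.89168]
t = (0.1721, -0.1729, 0.8556) m
M0: Pc = R·M0+t = (+0.04221, -0.10001, +0.79206); u = 780.5·(+0.04221)/0.79206 + 304.0 = 345.5948, v = 634.5·(-0.10001)/0.79206 + 235.7 = 155.5813
M1: Pc = R·M1+t = (+0.26251, -0.04363, +0.81905); u = 780.5·(+0.26251)/0.81905 + 304.0 = 554.1574, v = 634.5·(-0.04363)/0.81905 + 235.7 = 201.8992
M2: Pc = R·M2+t = (+0.30199, -0.24579, +0.91914); u = 780.5·(+0.30199)/0.91914 + 304.0 = 560.4388, v = 634.5·(-0.24579)/0.91914 + 235.7 = 66.0288
M3: Pc = R·M3+t = (+0.08169, -0.30217, +0.89215); u = 780.5·(+0.08169)/0.89215 + 304.0 = 375.4633, v = 634.5·(-0.30217)/0.89215 + 235.7 = 20.7964

c0=(345.59, 155.58) c1=(554.16, 201.90) c2=(560.44, 66.03) c3=(375.46, 20.80)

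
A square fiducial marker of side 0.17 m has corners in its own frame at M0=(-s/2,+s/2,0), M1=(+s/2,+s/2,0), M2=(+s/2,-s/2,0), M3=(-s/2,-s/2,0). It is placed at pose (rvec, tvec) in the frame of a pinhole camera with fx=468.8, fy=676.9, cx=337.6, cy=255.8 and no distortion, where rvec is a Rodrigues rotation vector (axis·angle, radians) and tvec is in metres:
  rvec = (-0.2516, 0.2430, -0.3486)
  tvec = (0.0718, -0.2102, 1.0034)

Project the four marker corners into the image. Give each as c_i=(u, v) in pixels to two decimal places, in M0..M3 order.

c0=(347.12, 186.51) c1=(422.86, 140.63) c2=(394.80, 42.62) c3=(323.42, 89.42)

Intrinsics K: fx=468.8, fy=676.9, cx=337.6, cy=255.8
Marker side s = 0.17 m; corners in marker frame (Z=0):
  M0 = (-0.0850, +0.0850, 0)
  M1 = (+0.0850, +0.0850, 0)
  M2 = (+0.0850, -0.0850, 0)
  M3 = (-0.0850, -0.0850, 0)
rvec = (-0.2516, 0.2430, -0.3486), |rvec| = θ = 0.49384 rad = 28.295°
Rodrigues: sinθ=0.47401, 1−cosθ=0.11948; R = I + sinθ·[k]× + (1−cosθ)·[k]×²:
    [+0.91153 +0.30465 +0.27621]
    [-0.36456 +0.90945 +0.20000]
    [-0.19027 -0.28300 +0.94006]
t = (0.0718, -0.2102, 1.0034) m
M0: Pc = R·M0+t = (+0.02021, -0.10191, +0.99552); u = 468.8·(+0.02021)/0.99552 + 337.6 = 347.1194, v = 676.9·(-0.10191)/0.99552 + 255.8 = 186.5069
M1: Pc = R·M1+t = (+0.17518, -0.16388, +0.96317); u = 468.8·(+0.17518)/0.96317 + 337.6 = 422.8624, v = 676.9·(-0.16388)/0.96317 + 255.8 = 140.6253
M2: Pc = R·M2+t = (+0.12339, -0.31849, +1.01128); u = 468.8·(+0.12339)/1.01128 + 337.6 = 394.7977, v = 676.9·(-0.31849)/1.01128 + 255.8 = 42.6188
M3: Pc = R·M3+t = (-0.03158, -0.25652, +1.04363); u = 468.8·(-0.03158)/1.04363 + 337.6 = 323.4162, v = 676.9·(-0.25652)/1.04363 + 255.8 = 89.4230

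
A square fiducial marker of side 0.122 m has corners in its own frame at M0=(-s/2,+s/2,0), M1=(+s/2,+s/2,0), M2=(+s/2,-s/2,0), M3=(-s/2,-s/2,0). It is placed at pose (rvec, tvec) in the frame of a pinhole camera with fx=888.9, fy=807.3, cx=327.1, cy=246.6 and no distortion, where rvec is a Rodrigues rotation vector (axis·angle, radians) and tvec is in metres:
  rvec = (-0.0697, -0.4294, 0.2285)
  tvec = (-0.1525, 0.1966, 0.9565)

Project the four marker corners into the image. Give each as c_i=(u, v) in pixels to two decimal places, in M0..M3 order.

Intrinsics K: fx=888.9, fy=807.3, cx=327.1, cy=246.6
Marker side s = 0.122 m; corners in marker frame (Z=0):
  M0 = (-0.0610, +0.0610, 0)
  M1 = (+0.0610, +0.0610, 0)
  M2 = (+0.0610, -0.0610, 0)
  M3 = (-0.0610, -0.0610, 0)
rvec = (-0.0697, -0.4294, 0.2285), |rvec| = θ = 0.49138 rad = 28.154°
Rodrigues: sinθ=0.47184, 1−cosθ=0.11832; R = I + sinθ·[k]× + (1−cosθ)·[k]×²:
    [+0.88406 -0.20475 -0.42013]
    [+0.23408 +0.97203 +0.01885]
    [+0.40452 -0.11501 +0.90727]
t = (-0.1525, 0.1966, 0.9565) m
M0: Pc = R·M0+t = (-0.21892, +0.24162, +0.92481); u = 888.9·(-0.21892)/0.92481 + 327.1 = 116.6826, v = 807.3·(+0.24162)/0.92481 + 246.6 = 457.5149
M1: Pc = R·M1+t = (-0.11106, +0.27017, +0.97416); u = 888.9·(-0.11106)/0.97416 + 327.1 = 225.7585, v = 807.3·(+0.27017)/0.97416 + 246.6 = 470.4961
M2: Pc = R·M2+t = (-0.08608, +0.15158, +0.98819); u = 888.9·(-0.08608)/0.98819 + 327.1 = 249.6669, v = 807.3·(+0.15158)/0.98819 + 246.6 = 370.4368
M3: Pc = R·M3+t = (-0.19394, +0.12303, +0.93884); u = 888.9·(-0.19394)/0.93884 + 327.1 = 143.4780, v = 807.3·(+0.12303)/0.93884 + 246.6 = 352.3898

c0=(116.68, 457.51) c1=(225.76, 470.50) c2=(249.67, 370.44) c3=(143.48, 352.39)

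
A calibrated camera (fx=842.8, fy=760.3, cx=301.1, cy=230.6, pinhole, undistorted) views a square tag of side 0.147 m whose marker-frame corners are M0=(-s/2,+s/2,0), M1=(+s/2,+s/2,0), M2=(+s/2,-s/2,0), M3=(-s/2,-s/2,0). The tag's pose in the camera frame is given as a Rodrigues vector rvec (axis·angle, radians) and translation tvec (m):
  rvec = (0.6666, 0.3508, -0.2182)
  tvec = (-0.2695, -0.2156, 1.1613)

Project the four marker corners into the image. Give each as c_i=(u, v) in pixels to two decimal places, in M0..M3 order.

Intrinsics K: fx=842.8, fy=760.3, cx=301.1, cy=230.6
Marker side s = 0.147 m; corners in marker frame (Z=0):
  M0 = (-0.0735, +0.0735, 0)
  M1 = (+0.0735, +0.0735, 0)
  M2 = (+0.0735, -0.0735, 0)
  M3 = (-0.0735, -0.0735, 0)
rvec = (0.6666, 0.3508, -0.2182), |rvec| = θ = 0.78424 rad = 44.933°
Rodrigues: sinθ=0.70629, 1−cosθ=0.29207; R = I + sinθ·[k]× + (1−cosθ)·[k]×²:
    [+0.91895 +0.30756 +0.24686]
    [-0.08546 +0.76637 -0.63669]
    [-0.38501 +0.56399 +0.73054]
t = (-0.2695, -0.2156, 1.1613) m
M0: Pc = R·M0+t = (-0.31444, -0.15299, +1.23105); u = 842.8·(-0.31444)/1.23105 + 301.1 = 85.8308, v = 760.3·(-0.15299)/1.23105 + 230.6 = 136.1127
M1: Pc = R·M1+t = (-0.17935, -0.16555, +1.17446); u = 842.8·(-0.17935)/1.17446 + 301.1 = 172.3958, v = 760.3·(-0.16555)/1.17446 + 230.6 = 123.4268
M2: Pc = R·M2+t = (-0.22456, -0.27821, +1.09155); u = 842.8·(-0.22456)/1.09155 + 301.1 = 127.7117, v = 760.3·(-0.27821)/1.09155 + 230.6 = 36.8179
M3: Pc = R·M3+t = (-0.35965, -0.26565, +1.14814); u = 842.8·(-0.35965)/1.14814 + 301.1 = 37.0986, v = 760.3·(-0.26565)/1.14814 + 230.6 = 54.6891

c0=(85.83, 136.11) c1=(172.40, 123.43) c2=(127.71, 36.82) c3=(37.10, 54.69)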